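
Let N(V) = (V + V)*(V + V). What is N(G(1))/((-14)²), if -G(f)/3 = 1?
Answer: 9/49 ≈ 0.18367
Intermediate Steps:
G(f) = -3 (G(f) = -3*1 = -3)
N(V) = 4*V² (N(V) = (2*V)*(2*V) = 4*V²)
N(G(1))/((-14)²) = (4*(-3)²)/((-14)²) = (4*9)/196 = 36*(1/196) = 9/49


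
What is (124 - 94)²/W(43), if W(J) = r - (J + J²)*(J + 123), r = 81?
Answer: -900/313991 ≈ -0.0028663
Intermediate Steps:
W(J) = 81 - (123 + J)*(J + J²) (W(J) = 81 - (J + J²)*(J + 123) = 81 - (J + J²)*(123 + J) = 81 - (123 + J)*(J + J²))
(124 - 94)²/W(43) = (124 - 94)²/(81 - 1*43³ - 124*43² - 123*43) = 30²/(81 - 1*79507 - 124*1849 - 5289) = 900/(81 - 79507 - 229276 - 5289) = 900/(-313991) = 900*(-1/313991) = -900/313991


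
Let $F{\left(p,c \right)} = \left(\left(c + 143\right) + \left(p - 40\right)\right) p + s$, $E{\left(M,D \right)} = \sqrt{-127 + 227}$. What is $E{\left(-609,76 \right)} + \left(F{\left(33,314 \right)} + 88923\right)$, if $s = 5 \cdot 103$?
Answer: $104298$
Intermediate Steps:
$s = 515$
$E{\left(M,D \right)} = 10$ ($E{\left(M,D \right)} = \sqrt{100} = 10$)
$F{\left(p,c \right)} = 515 + p \left(103 + c + p\right)$ ($F{\left(p,c \right)} = \left(\left(c + 143\right) + \left(p - 40\right)\right) p + 515 = \left(\left(143 + c\right) + \left(-40 + p\right)\right) p + 515 = \left(103 + c + p\right) p + 515 = p \left(103 + c + p\right) + 515 = 515 + p \left(103 + c + p\right)$)
$E{\left(-609,76 \right)} + \left(F{\left(33,314 \right)} + 88923\right) = 10 + \left(\left(515 + 33^{2} + 103 \cdot 33 + 314 \cdot 33\right) + 88923\right) = 10 + \left(\left(515 + 1089 + 3399 + 10362\right) + 88923\right) = 10 + \left(15365 + 88923\right) = 10 + 104288 = 104298$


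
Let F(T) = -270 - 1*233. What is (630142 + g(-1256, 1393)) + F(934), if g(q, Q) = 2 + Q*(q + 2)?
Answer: -1117181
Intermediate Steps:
g(q, Q) = 2 + Q*(2 + q)
F(T) = -503 (F(T) = -270 - 233 = -503)
(630142 + g(-1256, 1393)) + F(934) = (630142 + (2 + 2*1393 + 1393*(-1256))) - 503 = (630142 + (2 + 2786 - 1749608)) - 503 = (630142 - 1746820) - 503 = -1116678 - 503 = -1117181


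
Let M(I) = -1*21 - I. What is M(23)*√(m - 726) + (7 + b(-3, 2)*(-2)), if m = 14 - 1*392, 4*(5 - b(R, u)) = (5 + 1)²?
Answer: 15 - 176*I*√69 ≈ 15.0 - 1462.0*I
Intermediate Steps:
b(R, u) = -4 (b(R, u) = 5 - (5 + 1)²/4 = 5 - ¼*6² = 5 - ¼*36 = 5 - 9 = -4)
M(I) = -21 - I
m = -378 (m = 14 - 392 = -378)
M(23)*√(m - 726) + (7 + b(-3, 2)*(-2)) = (-21 - 1*23)*√(-378 - 726) + (7 - 4*(-2)) = (-21 - 23)*√(-1104) + (7 + 8) = -176*I*√69 + 15 = 15 - 176*I*√69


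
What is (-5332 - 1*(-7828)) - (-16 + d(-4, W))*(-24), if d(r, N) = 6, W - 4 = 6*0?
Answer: 2256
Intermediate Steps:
W = 4 (W = 4 + 6*0 = 4 + 0 = 4)
(-5332 - 1*(-7828)) - (-16 + d(-4, W))*(-24) = (-5332 - 1*(-7828)) - (-16 + 6)*(-24) = (-5332 + 7828) - (-10)*(-24) = 2496 - 1*240 = 2496 - 240 = 2256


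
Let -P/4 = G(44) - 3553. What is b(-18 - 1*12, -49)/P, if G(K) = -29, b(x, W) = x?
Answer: -5/2388 ≈ -0.0020938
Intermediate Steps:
P = 14328 (P = -4*(-29 - 3553) = -4*(-3582) = 14328)
b(-18 - 1*12, -49)/P = (-18 - 1*12)/14328 = (-18 - 12)*(1/14328) = -30*1/14328 = -5/2388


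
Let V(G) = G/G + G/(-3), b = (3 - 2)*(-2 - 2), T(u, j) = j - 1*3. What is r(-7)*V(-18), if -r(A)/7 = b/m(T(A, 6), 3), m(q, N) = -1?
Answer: -196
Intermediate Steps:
T(u, j) = -3 + j (T(u, j) = j - 3 = -3 + j)
b = -4 (b = 1*(-4) = -4)
r(A) = -28 (r(A) = -(-28)/(-1) = -(-28)*(-1) = -7*4 = -28)
V(G) = 1 - G/3 (V(G) = 1 + G*(-⅓) = 1 - G/3)
r(-7)*V(-18) = -28*(1 - ⅓*(-18)) = -28*(1 + 6) = -28*7 = -196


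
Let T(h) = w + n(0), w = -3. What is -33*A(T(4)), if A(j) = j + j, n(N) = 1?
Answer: 132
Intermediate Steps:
T(h) = -2 (T(h) = -3 + 1 = -2)
A(j) = 2*j
-33*A(T(4)) = -66*(-2) = -33*(-4) = 132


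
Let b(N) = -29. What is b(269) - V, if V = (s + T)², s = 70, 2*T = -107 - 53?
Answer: -129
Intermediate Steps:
T = -80 (T = (-107 - 53)/2 = (½)*(-160) = -80)
V = 100 (V = (70 - 80)² = (-10)² = 100)
b(269) - V = -29 - 1*100 = -29 - 100 = -129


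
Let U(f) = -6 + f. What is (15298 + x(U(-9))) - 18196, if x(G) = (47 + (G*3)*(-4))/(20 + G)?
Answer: -14263/5 ≈ -2852.6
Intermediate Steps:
x(G) = (47 - 12*G)/(20 + G) (x(G) = (47 + (3*G)*(-4))/(20 + G) = (47 - 12*G)/(20 + G))
(15298 + x(U(-9))) - 18196 = (15298 + (47 - 12*(-6 - 9))/(20 + (-6 - 9))) - 18196 = (15298 + (47 - 12*(-15))/(20 - 15)) - 18196 = (15298 + (47 + 180)/5) - 18196 = (15298 + (1/5)*227) - 18196 = (15298 + 227/5) - 18196 = 76717/5 - 18196 = -14263/5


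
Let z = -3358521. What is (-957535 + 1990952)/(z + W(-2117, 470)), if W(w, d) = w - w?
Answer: -1033417/3358521 ≈ -0.30770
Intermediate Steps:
W(w, d) = 0
(-957535 + 1990952)/(z + W(-2117, 470)) = (-957535 + 1990952)/(-3358521 + 0) = 1033417/(-3358521) = 1033417*(-1/3358521) = -1033417/3358521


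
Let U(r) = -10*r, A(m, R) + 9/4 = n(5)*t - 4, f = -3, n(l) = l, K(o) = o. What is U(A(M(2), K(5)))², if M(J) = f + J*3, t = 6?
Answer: 225625/4 ≈ 56406.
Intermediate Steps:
M(J) = -3 + 3*J (M(J) = -3 + J*3 = -3 + 3*J)
A(m, R) = 95/4 (A(m, R) = -9/4 + (5*6 - 4) = -9/4 + (30 - 4) = -9/4 + 26 = 95/4)
U(A(M(2), K(5)))² = (-10*95/4)² = (-475/2)² = 225625/4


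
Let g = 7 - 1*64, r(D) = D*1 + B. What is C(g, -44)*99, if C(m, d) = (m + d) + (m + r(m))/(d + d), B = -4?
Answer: -39465/4 ≈ -9866.3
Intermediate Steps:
r(D) = -4 + D (r(D) = D*1 - 4 = D - 4 = -4 + D)
g = -57 (g = 7 - 64 = -57)
C(m, d) = d + m + (-4 + 2*m)/(2*d) (C(m, d) = (m + d) + (m + (-4 + m))/(d + d) = (d + m) + (-4 + 2*m)/((2*d)) = (d + m) + (-4 + 2*m)*(1/(2*d)) = (d + m) + (-4 + 2*m)/(2*d) = d + m + (-4 + 2*m)/(2*d))
C(g, -44)*99 = ((-2 - 57 - 44*(-44 - 57))/(-44))*99 = -(-2 - 57 - 44*(-101))/44*99 = -(-2 - 57 + 4444)/44*99 = -1/44*4385*99 = -4385/44*99 = -39465/4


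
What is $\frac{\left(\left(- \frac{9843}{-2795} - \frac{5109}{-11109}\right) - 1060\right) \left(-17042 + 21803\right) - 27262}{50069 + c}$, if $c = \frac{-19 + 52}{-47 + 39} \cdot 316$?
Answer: $- \frac{197800814608}{1908194015} \approx -103.66$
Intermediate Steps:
$c = - \frac{2607}{2}$ ($c = \frac{33}{-8} \cdot 316 = 33 \left(- \frac{1}{8}\right) 316 = \left(- \frac{33}{8}\right) 316 = - \frac{2607}{2} \approx -1303.5$)
$\frac{\left(\left(- \frac{9843}{-2795} - \frac{5109}{-11109}\right) - 1060\right) \left(-17042 + 21803\right) - 27262}{50069 + c} = \frac{\left(\left(- \frac{9843}{-2795} - \frac{5109}{-11109}\right) - 1060\right) \left(-17042 + 21803\right) - 27262}{50069 - \frac{2607}{2}} = \frac{\left(\left(\left(-9843\right) \left(- \frac{1}{2795}\right) - - \frac{1703}{3703}\right) - 1060\right) 4761 - 27262}{\frac{97531}{2}} = \left(\left(\left(\frac{9843}{2795} + \frac{1703}{3703}\right) - 1060\right) 4761 - 27262\right) \frac{2}{97531} = \left(\left(\frac{41208514}{10349885} - 1060\right) 4761 - 27262\right) \frac{2}{97531} = \left(\left(- \frac{10929669586}{10349885}\right) 4761 - 27262\right) \frac{2}{97531} = \left(- \frac{98367026274}{19565} - 27262\right) \frac{2}{97531} = \left(- \frac{98900407304}{19565}\right) \frac{2}{97531} = - \frac{197800814608}{1908194015}$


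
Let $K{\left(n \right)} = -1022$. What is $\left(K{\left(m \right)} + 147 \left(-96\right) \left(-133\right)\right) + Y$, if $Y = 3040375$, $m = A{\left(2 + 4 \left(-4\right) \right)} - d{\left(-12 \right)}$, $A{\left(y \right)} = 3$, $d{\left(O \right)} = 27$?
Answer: $4916249$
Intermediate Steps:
$m = -24$ ($m = 3 - 27 = -24$)
$\left(K{\left(m \right)} + 147 \left(-96\right) \left(-133\right)\right) + Y = \left(-1022 + 147 \left(-96\right) \left(-133\right)\right) + 3040375 = \left(-1022 - -1876896\right) + 3040375 = \left(-1022 + 1876896\right) + 3040375 = 1875874 + 3040375 = 4916249$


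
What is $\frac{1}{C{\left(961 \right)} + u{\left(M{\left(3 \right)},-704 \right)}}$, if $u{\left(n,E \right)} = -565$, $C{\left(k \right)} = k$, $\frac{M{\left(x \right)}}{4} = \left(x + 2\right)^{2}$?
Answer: $\frac{1}{396} \approx 0.0025253$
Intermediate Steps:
$M{\left(x \right)} = 4 \left(2 + x\right)^{2}$ ($M{\left(x \right)} = 4 \left(x + 2\right)^{2} = 4 \left(2 + x\right)^{2}$)
$\frac{1}{C{\left(961 \right)} + u{\left(M{\left(3 \right)},-704 \right)}} = \frac{1}{961 - 565} = \frac{1}{396}$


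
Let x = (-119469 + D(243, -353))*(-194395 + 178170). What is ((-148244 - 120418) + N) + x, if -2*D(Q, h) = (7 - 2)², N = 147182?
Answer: 3876931715/2 ≈ 1.9385e+9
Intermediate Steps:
D(Q, h) = -25/2 (D(Q, h) = -(7 - 2)²/2 = -½*5² = -½*25 = -25/2)
x = 3877174675/2 (x = (-119469 - 25/2)*(-194395 + 178170) = -238963/2*(-16225) = 3877174675/2 ≈ 1.9386e+9)
((-148244 - 120418) + N) + x = ((-148244 - 120418) + 147182) + 3877174675/2 = (-268662 + 147182) + 3877174675/2 = -121480 + 3877174675/2 = 3876931715/2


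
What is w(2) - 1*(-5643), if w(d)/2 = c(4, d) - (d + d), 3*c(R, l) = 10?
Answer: 16925/3 ≈ 5641.7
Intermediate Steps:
c(R, l) = 10/3 (c(R, l) = (⅓)*10 = 10/3)
w(d) = 20/3 - 4*d (w(d) = 2*(10/3 - (d + d)) = 2*(10/3 - 2*d) = 20/3 - 4*d)
w(2) - 1*(-5643) = (20/3 - 4*2) - 1*(-5643) = (20/3 - 8) + 5643 = -4/3 + 5643 = 16925/3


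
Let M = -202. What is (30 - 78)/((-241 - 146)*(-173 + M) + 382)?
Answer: -48/145507 ≈ -0.00032988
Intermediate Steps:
(30 - 78)/((-241 - 146)*(-173 + M) + 382) = (30 - 78)/((-241 - 146)*(-173 - 202) + 382) = -48/(-387*(-375) + 382) = -48/(145125 + 382) = -48/145507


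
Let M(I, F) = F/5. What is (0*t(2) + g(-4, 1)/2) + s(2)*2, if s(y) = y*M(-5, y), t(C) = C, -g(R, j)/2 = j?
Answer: 3/5 ≈ 0.60000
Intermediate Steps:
M(I, F) = F/5 (M(I, F) = F*(1/5) = F/5)
g(R, j) = -2*j
s(y) = y**2/5 (s(y) = y*(y/5) = y**2/5)
(0*t(2) + g(-4, 1)/2) + s(2)*2 = (0*2 - 2*1/2) + ((1/5)*2**2)*2 = (0 - 2*1/2) + ((1/5)*4)*2 = (0 - 1) + (4/5)*2 = -1 + 8/5 = 3/5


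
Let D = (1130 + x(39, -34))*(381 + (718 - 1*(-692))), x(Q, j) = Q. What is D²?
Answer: 4383491755041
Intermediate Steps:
D = 2093679 (D = (1130 + 39)*(381 + (718 - 1*(-692))) = 1169*(381 + (718 + 692)) = 1169*(381 + 1410) = 1169*1791 = 2093679)
D² = 2093679² = 4383491755041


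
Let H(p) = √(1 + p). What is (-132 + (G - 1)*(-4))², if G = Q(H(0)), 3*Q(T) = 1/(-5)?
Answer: 3671056/225 ≈ 16316.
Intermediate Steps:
Q(T) = -1/15 (Q(T) = (⅓)/(-5) = (⅓)*(-⅕) = -1/15)
G = -1/15 ≈ -0.066667
(-132 + (G - 1)*(-4))² = (-132 + (-1/15 - 1)*(-4))² = (-132 - 16/15*(-4))² = (-132 + 64/15)² = (-1916/15)² = 3671056/225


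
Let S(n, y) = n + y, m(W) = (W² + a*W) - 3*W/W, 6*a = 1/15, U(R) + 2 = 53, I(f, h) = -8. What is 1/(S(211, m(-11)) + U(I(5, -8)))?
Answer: 90/34189 ≈ 0.0026324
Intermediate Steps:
U(R) = 51 (U(R) = -2 + 53 = 51)
a = 1/90 (a = (⅙)/15 = (⅙)*(1/15) = 1/90 ≈ 0.011111)
m(W) = -3 + W² + W/90 (m(W) = (W² + W/90) - 3*W/W = (W² + W/90) - 3*1 = (W² + W/90) - 3 = -3 + W² + W/90)
1/(S(211, m(-11)) + U(I(5, -8))) = 1/((211 + (-3 + (-11)² + (1/90)*(-11))) + 51) = 1/((211 + (-3 + 121 - 11/90)) + 51) = 1/((211 + 10609/90) + 51) = 1/(29599/90 + 51) = 1/(34189/90) = 90/34189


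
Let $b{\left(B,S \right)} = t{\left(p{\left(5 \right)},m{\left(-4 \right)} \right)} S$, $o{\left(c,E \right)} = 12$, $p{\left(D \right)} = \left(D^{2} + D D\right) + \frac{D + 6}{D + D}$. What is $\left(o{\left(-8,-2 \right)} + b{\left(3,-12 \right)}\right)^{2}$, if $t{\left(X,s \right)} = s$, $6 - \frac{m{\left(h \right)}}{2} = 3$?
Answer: $3600$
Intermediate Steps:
$p{\left(D \right)} = 2 D^{2} + \frac{6 + D}{2 D}$ ($p{\left(D \right)} = \left(D^{2} + D^{2}\right) + \frac{6 + D}{2 D} = 2 D^{2} + \left(6 + D\right) \frac{1}{2 D} = 2 D^{2} + \frac{6 + D}{2 D}$)
$m{\left(h \right)} = 6$ ($m{\left(h \right)} = 12 - 6 = 6$)
$b{\left(B,S \right)} = 6 S$
$\left(o{\left(-8,-2 \right)} + b{\left(3,-12 \right)}\right)^{2} = \left(12 + 6 \left(-12\right)\right)^{2} = \left(12 - 72\right)^{2} = \left(-60\right)^{2} = 3600$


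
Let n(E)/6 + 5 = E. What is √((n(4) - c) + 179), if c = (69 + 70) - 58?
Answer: 2*√23 ≈ 9.5917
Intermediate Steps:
c = 81 (c = 139 - 58 = 81)
n(E) = -30 + 6*E
√((n(4) - c) + 179) = √(((-30 + 6*4) - 1*81) + 179) = √(((-30 + 24) - 81) + 179) = √((-6 - 81) + 179) = √(-87 + 179) = √92 = 2*√23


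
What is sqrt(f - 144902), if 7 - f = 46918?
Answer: I*sqrt(191813) ≈ 437.96*I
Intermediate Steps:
f = -46911 (f = 7 - 1*46918 = 7 - 46918 = -46911)
sqrt(f - 144902) = sqrt(-46911 - 144902) = sqrt(-191813) = I*sqrt(191813)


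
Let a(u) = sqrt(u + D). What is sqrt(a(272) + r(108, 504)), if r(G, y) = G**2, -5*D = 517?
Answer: sqrt(291600 + 5*sqrt(4215))/5 ≈ 108.06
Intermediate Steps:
D = -517/5 (D = -1/5*517 = -517/5 ≈ -103.40)
a(u) = sqrt(-517/5 + u) (a(u) = sqrt(u - 517/5) = sqrt(-517/5 + u))
sqrt(a(272) + r(108, 504)) = sqrt(sqrt(-2585 + 25*272)/5 + 108**2) = sqrt(sqrt(-2585 + 6800)/5 + 11664) = sqrt(sqrt(4215)/5 + 11664) = sqrt(11664 + sqrt(4215)/5)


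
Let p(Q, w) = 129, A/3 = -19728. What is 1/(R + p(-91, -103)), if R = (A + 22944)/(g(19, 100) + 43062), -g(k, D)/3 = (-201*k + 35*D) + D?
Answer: 14573/1867837 ≈ 0.0078021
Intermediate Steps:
g(k, D) = -108*D + 603*k (g(k, D) = -3*((-201*k + 35*D) + D) = -3*(-201*k + 36*D) = -108*D + 603*k)
A = -59184 (A = 3*(-19728) = -59184)
R = -12080/14573 (R = (-59184 + 22944)/((-108*100 + 603*19) + 43062) = -36240/((-10800 + 11457) + 43062) = -36240/(657 + 43062) = -36240/43719 = -36240*1/43719 = -12080/14573 ≈ -0.82893)
1/(R + p(-91, -103)) = 1/(-12080/14573 + 129) = 1/(1867837/14573) = 14573/1867837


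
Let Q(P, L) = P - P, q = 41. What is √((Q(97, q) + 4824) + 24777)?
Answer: 3*√3289 ≈ 172.05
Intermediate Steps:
Q(P, L) = 0
√((Q(97, q) + 4824) + 24777) = √((0 + 4824) + 24777) = √(4824 + 24777) = √29601 = 3*√3289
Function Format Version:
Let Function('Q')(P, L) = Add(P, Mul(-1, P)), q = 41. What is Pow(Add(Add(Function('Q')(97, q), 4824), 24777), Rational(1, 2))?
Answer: Mul(3, Pow(3289, Rational(1, 2))) ≈ 172.05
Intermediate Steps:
Function('Q')(P, L) = 0
Pow(Add(Add(Function('Q')(97, q), 4824), 24777), Rational(1, 2)) = Pow(Add(Add(0, 4824), 24777), Rational(1, 2)) = Pow(Add(4824, 24777), Rational(1, 2)) = Pow(29601, Rational(1, 2)) = Mul(3, Pow(3289, Rational(1, 2)))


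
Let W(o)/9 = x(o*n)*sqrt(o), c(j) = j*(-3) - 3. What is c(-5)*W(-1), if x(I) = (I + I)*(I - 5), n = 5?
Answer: 10800*I ≈ 10800.0*I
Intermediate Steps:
x(I) = 2*I*(-5 + I) (x(I) = (2*I)*(-5 + I) = 2*I*(-5 + I))
c(j) = -3 - 3*j (c(j) = -3*j - 3 = -3 - 3*j)
W(o) = 90*o**(3/2)*(-5 + 5*o) (W(o) = 9*((2*(o*5)*(-5 + o*5))*sqrt(o)) = 9*((2*(5*o)*(-5 + 5*o))*sqrt(o)) = 9*((10*o*(-5 + 5*o))*sqrt(o)) = 9*(10*o**(3/2)*(-5 + 5*o)) = 90*o**(3/2)*(-5 + 5*o))
c(-5)*W(-1) = (-3 - 3*(-5))*(450*(-1)**(3/2)*(-1 - 1)) = (-3 + 15)*(450*(-I)*(-2)) = 12*(900*I) = 10800*I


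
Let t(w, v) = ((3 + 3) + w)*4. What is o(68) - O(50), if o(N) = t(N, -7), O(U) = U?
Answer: 246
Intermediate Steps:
t(w, v) = 24 + 4*w (t(w, v) = (6 + w)*4 = 24 + 4*w)
o(N) = 24 + 4*N
o(68) - O(50) = (24 + 4*68) - 1*50 = (24 + 272) - 50 = 296 - 50 = 246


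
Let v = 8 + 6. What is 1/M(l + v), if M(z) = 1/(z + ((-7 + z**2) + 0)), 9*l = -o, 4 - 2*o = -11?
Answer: 6463/36 ≈ 179.53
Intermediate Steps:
v = 14
o = 15/2 (o = 2 - 1/2*(-11) = 2 + 11/2 = 15/2 ≈ 7.5000)
l = -5/6 (l = (-1*15/2)/9 = (1/9)*(-15/2) = -5/6 ≈ -0.83333)
M(z) = 1/(-7 + z + z**2) (M(z) = 1/(z + (-7 + z**2)) = 1/(-7 + z + z**2))
1/M(l + v) = 1/(1/(-7 + (-5/6 + 14) + (-5/6 + 14)**2)) = 1/(1/(-7 + 79/6 + (79/6)**2)) = 1/(1/(-7 + 79/6 + 6241/36)) = 1/(1/(6463/36)) = 1/(36/6463) = 6463/36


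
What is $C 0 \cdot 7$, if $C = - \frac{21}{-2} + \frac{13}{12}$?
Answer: $0$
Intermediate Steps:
$C = \frac{139}{12}$ ($C = \left(-21\right) \left(- \frac{1}{2}\right) + 13 \cdot \frac{1}{12} = \frac{21}{2} + \frac{13}{12} = \frac{139}{12} \approx 11.583$)
$C 0 \cdot 7 = \frac{139}{12} \cdot 0 \cdot 7 = 0 \cdot 7 = 0$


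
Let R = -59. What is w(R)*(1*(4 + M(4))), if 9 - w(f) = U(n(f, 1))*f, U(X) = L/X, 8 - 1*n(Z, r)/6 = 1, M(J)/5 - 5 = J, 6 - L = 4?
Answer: 1736/3 ≈ 578.67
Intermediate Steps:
L = 2 (L = 6 - 1*4 = 6 - 4 = 2)
M(J) = 25 + 5*J
n(Z, r) = 42 (n(Z, r) = 48 - 6*1 = 48 - 6 = 42)
U(X) = 2/X
w(f) = 9 - f/21 (w(f) = 9 - 2/42*f = 9 - 2*(1/42)*f = 9 - f/21)
w(R)*(1*(4 + M(4))) = (9 - 1/21*(-59))*(1*(4 + (25 + 5*4))) = (9 + 59/21)*(1*(4 + (25 + 20))) = 248*(1*(4 + 45))/21 = 248*(1*49)/21 = (248/21)*49 = 1736/3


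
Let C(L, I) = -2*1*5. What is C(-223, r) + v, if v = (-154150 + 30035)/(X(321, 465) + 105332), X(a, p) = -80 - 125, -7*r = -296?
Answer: -1175385/105127 ≈ -11.181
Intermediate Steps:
r = 296/7 (r = -⅐*(-296) = 296/7 ≈ 42.286)
C(L, I) = -10 (C(L, I) = -2*5 = -10)
X(a, p) = -205
v = -124115/105127 (v = (-154150 + 30035)/(-205 + 105332) = -124115/105127 ≈ -1.1806)
C(-223, r) + v = -10 - 124115/105127 = -1175385/105127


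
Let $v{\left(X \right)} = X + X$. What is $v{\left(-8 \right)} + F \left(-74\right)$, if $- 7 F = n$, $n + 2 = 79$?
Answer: $798$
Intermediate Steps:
$n = 77$ ($n = -2 + 79 = 77$)
$F = -11$ ($F = \left(- \frac{1}{7}\right) 77 = -11$)
$v{\left(X \right)} = 2 X$
$v{\left(-8 \right)} + F \left(-74\right) = 2 \left(-8\right) - -814 = -16 + 814 = 798$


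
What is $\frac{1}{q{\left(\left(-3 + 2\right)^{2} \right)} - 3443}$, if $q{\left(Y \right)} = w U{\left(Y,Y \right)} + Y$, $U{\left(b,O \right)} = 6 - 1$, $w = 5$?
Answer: $- \frac{1}{3417} \approx -0.00029265$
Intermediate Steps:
$U{\left(b,O \right)} = 5$ ($U{\left(b,O \right)} = 6 - 1 = 5$)
$q{\left(Y \right)} = 25 + Y$ ($q{\left(Y \right)} = 5 \cdot 5 + Y = 25 + Y$)
$\frac{1}{q{\left(\left(-3 + 2\right)^{2} \right)} - 3443} = \frac{1}{\left(25 + \left(-3 + 2\right)^{2}\right) - 3443} = \frac{1}{\left(25 + \left(-1\right)^{2}\right) - 3443} = \frac{1}{\left(25 + 1\right) - 3443} = \frac{1}{26 - 3443} = \frac{1}{-3417} = - \frac{1}{3417}$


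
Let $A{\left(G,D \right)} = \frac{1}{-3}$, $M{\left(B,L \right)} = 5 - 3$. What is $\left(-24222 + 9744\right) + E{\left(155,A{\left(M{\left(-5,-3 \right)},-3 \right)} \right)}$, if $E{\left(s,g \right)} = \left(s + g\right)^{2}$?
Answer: $\frac{84994}{9} \approx 9443.8$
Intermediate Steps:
$M{\left(B,L \right)} = 2$ ($M{\left(B,L \right)} = 5 - 3 = 2$)
$A{\left(G,D \right)} = - \frac{1}{3}$
$E{\left(s,g \right)} = \left(g + s\right)^{2}$
$\left(-24222 + 9744\right) + E{\left(155,A{\left(M{\left(-5,-3 \right)},-3 \right)} \right)} = \left(-24222 + 9744\right) + \left(- \frac{1}{3} + 155\right)^{2} = -14478 + \left(\frac{464}{3}\right)^{2} = -14478 + \frac{215296}{9} = \frac{84994}{9}$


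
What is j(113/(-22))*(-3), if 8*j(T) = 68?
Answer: -51/2 ≈ -25.500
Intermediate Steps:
j(T) = 17/2 (j(T) = (⅛)*68 = 17/2)
j(113/(-22))*(-3) = (17/2)*(-3) = -51/2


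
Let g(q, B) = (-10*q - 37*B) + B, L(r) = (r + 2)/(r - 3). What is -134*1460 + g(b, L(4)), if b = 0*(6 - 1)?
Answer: -195856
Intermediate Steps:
b = 0 (b = 0*5 = 0)
L(r) = (2 + r)/(-3 + r)
g(q, B) = -36*B - 10*q (g(q, B) = (-37*B - 10*q) + B = -36*B - 10*q)
-134*1460 + g(b, L(4)) = -134*1460 + (-36*(2 + 4)/(-3 + 4) - 10*0) = -195640 + (-36*6/1 + 0) = -195640 + (-36*6 + 0) = -195640 + (-216 + 0) = -195640 - 216 = -195856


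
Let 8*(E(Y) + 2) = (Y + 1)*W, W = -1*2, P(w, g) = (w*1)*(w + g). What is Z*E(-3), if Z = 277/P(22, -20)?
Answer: -831/88 ≈ -9.4432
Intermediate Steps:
P(w, g) = w*(g + w)
W = -2
Z = 277/44 (Z = 277/((22*(-20 + 22))) = 277/((22*2)) = 277/44 ≈ 6.2955)
E(Y) = -9/4 - Y/4 (E(Y) = -2 + ((Y + 1)*(-2))/8 = -2 + ((1 + Y)*(-2))/8 = -2 + (-2 - 2*Y)/8 = -2 + (-¼ - Y/4) = -9/4 - Y/4)
Z*E(-3) = 277*(-9/4 - ¼*(-3))/44 = 277*(-9/4 + ¾)/44 = (277/44)*(-3/2) = -831/88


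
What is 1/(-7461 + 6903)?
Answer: -1/558 ≈ -0.0017921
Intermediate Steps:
1/(-7461 + 6903) = 1/(-558) = -1/558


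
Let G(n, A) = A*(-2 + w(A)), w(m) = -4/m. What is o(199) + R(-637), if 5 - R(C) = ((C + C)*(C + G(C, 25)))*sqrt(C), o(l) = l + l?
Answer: 403 - 6162338*I*sqrt(13) ≈ 403.0 - 2.2219e+7*I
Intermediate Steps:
o(l) = 2*l
G(n, A) = A*(-2 - 4/A)
R(C) = 5 - 2*C**(3/2)*(-54 + C) (R(C) = 5 - (C + C)*(C + (-4 - 2*25))*sqrt(C) = 5 - (2*C)*(C + (-4 - 50))*sqrt(C) = 5 - (2*C)*(C - 54)*sqrt(C) = 5 - (2*C)*(-54 + C)*sqrt(C) = 5 - 2*C*(-54 + C)*sqrt(C) = 5 - 2*C**(3/2)*(-54 + C))
o(199) + R(-637) = 2*199 + (5 - 5680766*I*sqrt(13) + 108*(-637)**(3/2)) = 398 + (5 - 5680766*I*sqrt(13) + 108*(-4459*I*sqrt(13))) = 398 + (5 - 5680766*I*sqrt(13) - 481572*I*sqrt(13)) = 398 + (5 - 6162338*I*sqrt(13)) = 403 - 6162338*I*sqrt(13)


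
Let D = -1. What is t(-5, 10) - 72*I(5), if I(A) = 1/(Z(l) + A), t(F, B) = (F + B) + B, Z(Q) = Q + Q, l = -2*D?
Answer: 7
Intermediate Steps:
l = 2 (l = -2*(-1) = 2)
Z(Q) = 2*Q
t(F, B) = F + 2*B (t(F, B) = (B + F) + B = F + 2*B)
I(A) = 1/(4 + A) (I(A) = 1/(2*2 + A) = 1/(4 + A))
t(-5, 10) - 72*I(5) = (-5 + 2*10) - 72/(4 + 5) = (-5 + 20) - 72/9 = 15 - 72*⅑ = 15 - 8 = 7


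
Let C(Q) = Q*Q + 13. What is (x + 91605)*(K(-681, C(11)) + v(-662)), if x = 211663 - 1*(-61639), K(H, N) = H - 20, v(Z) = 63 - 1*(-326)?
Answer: -113850984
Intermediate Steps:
v(Z) = 389 (v(Z) = 63 + 326 = 389)
C(Q) = 13 + Q² (C(Q) = Q² + 13 = 13 + Q²)
K(H, N) = -20 + H
x = 273302 (x = 211663 + 61639 = 273302)
(x + 91605)*(K(-681, C(11)) + v(-662)) = (273302 + 91605)*((-20 - 681) + 389) = 364907*(-701 + 389) = 364907*(-312) = -113850984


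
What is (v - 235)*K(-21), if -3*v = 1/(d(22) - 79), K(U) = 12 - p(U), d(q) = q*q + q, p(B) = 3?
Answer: -903108/427 ≈ -2115.0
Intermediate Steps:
d(q) = q + q² (d(q) = q² + q = q + q²)
K(U) = 9 (K(U) = 12 - 1*3 = 12 - 3 = 9)
v = -1/1281 (v = -1/(3*(22*(1 + 22) - 79)) = -1/(3*(22*23 - 79)) = -1/(3*(506 - 79)) = -⅓/427 = -⅓*1/427 = -1/1281 ≈ -0.00078064)
(v - 235)*K(-21) = (-1/1281 - 235)*9 = -301036/1281*9 = -903108/427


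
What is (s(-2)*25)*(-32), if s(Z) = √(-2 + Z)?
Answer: -1600*I ≈ -1600.0*I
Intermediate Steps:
(s(-2)*25)*(-32) = (√(-2 - 2)*25)*(-32) = (√(-4)*25)*(-32) = ((2*I)*25)*(-32) = (50*I)*(-32) = -1600*I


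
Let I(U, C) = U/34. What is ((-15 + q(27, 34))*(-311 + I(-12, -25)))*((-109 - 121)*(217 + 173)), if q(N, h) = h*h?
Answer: 541726376100/17 ≈ 3.1866e+10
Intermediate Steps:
I(U, C) = U/34 (I(U, C) = U*(1/34) = U/34)
q(N, h) = h²
((-15 + q(27, 34))*(-311 + I(-12, -25)))*((-109 - 121)*(217 + 173)) = ((-15 + 34²)*(-311 + (1/34)*(-12)))*((-109 - 121)*(217 + 173)) = ((-15 + 1156)*(-311 - 6/17))*(-230*390) = (1141*(-5293/17))*(-89700) = -6039313/17*(-89700) = 541726376100/17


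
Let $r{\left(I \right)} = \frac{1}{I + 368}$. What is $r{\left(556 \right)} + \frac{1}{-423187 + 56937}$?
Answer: $\frac{182663}{169207500} \approx 0.0010795$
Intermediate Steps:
$r{\left(I \right)} = \frac{1}{368 + I}$
$r{\left(556 \right)} + \frac{1}{-423187 + 56937} = \frac{1}{368 + 556} + \frac{1}{-423187 + 56937} = \frac{1}{924} + \frac{1}{-366250} = \frac{1}{924} - \frac{1}{366250} = \frac{182663}{169207500}$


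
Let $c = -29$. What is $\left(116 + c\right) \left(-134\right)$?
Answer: $-11658$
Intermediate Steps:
$\left(116 + c\right) \left(-134\right) = \left(116 - 29\right) \left(-134\right) = 87 \left(-134\right) = -11658$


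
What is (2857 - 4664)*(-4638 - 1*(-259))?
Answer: 7912853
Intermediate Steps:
(2857 - 4664)*(-4638 - 1*(-259)) = -1807*(-4638 + 259) = -1807*(-4379) = 7912853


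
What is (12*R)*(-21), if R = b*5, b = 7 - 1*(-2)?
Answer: -11340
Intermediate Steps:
b = 9 (b = 7 + 2 = 9)
R = 45 (R = 9*5 = 45)
(12*R)*(-21) = (12*45)*(-21) = 540*(-21) = -11340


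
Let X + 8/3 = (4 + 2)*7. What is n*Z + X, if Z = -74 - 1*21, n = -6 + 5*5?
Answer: -5297/3 ≈ -1765.7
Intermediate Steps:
n = 19 (n = -6 + 25 = 19)
Z = -95 (Z = -74 - 21 = -95)
X = 118/3 (X = -8/3 + (4 + 2)*7 = -8/3 + 6*7 = -8/3 + 42 = 118/3 ≈ 39.333)
n*Z + X = 19*(-95) + 118/3 = -1805 + 118/3 = -5297/3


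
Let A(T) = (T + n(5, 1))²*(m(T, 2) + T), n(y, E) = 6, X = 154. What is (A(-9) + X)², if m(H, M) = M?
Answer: 8281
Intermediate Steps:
A(T) = (6 + T)²*(2 + T) (A(T) = (T + 6)²*(2 + T) = (6 + T)²*(2 + T))
(A(-9) + X)² = ((6 - 9)²*(2 - 9) + 154)² = ((-3)²*(-7) + 154)² = (9*(-7) + 154)² = (-63 + 154)² = 91² = 8281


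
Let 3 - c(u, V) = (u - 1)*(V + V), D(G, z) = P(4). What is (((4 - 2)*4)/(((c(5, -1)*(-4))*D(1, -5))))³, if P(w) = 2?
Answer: -1/1331 ≈ -0.00075131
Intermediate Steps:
D(G, z) = 2
c(u, V) = 3 - 2*V*(-1 + u) (c(u, V) = 3 - (u - 1)*(V + V) = 3 - (-1 + u)*2*V = 3 - 2*V*(-1 + u))
(((4 - 2)*4)/(((c(5, -1)*(-4))*D(1, -5))))³ = (((4 - 2)*4)/((((3 + 2*(-1) - 2*(-1)*5)*(-4))*2)))³ = ((2*4)/((((3 - 2 + 10)*(-4))*2)))³ = (8/(((11*(-4))*2)))³ = (8/((-44*2)))³ = (8/(-88))³ = (8*(-1/88))³ = (-1/11)³ = -1/1331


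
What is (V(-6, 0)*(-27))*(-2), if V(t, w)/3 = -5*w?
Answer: 0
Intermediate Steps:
V(t, w) = -15*w (V(t, w) = 3*(-5*w) = -15*w)
(V(-6, 0)*(-27))*(-2) = (-15*0*(-27))*(-2) = (0*(-27))*(-2) = 0*(-2) = 0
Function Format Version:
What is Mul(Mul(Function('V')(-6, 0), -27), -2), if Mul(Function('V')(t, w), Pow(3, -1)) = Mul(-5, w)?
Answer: 0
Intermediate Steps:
Function('V')(t, w) = Mul(-15, w) (Function('V')(t, w) = Mul(3, Mul(-5, w)) = Mul(-15, w))
Mul(Mul(Function('V')(-6, 0), -27), -2) = Mul(Mul(Mul(-15, 0), -27), -2) = Mul(Mul(0, -27), -2) = Mul(0, -2) = 0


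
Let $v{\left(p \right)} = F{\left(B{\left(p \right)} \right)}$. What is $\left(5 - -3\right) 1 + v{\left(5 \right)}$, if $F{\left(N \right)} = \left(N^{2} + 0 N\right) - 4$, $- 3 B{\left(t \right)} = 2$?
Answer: $\frac{40}{9} \approx 4.4444$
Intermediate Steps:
$B{\left(t \right)} = - \frac{2}{3}$ ($B{\left(t \right)} = \left(- \frac{1}{3}\right) 2 = - \frac{2}{3}$)
$F{\left(N \right)} = -4 + N^{2}$ ($F{\left(N \right)} = \left(N^{2} + 0\right) - 4 = N^{2} - 4 = -4 + N^{2}$)
$v{\left(p \right)} = - \frac{32}{9}$ ($v{\left(p \right)} = -4 + \left(- \frac{2}{3}\right)^{2} = -4 + \frac{4}{9} = - \frac{32}{9}$)
$\left(5 - -3\right) 1 + v{\left(5 \right)} = \left(5 - -3\right) 1 - \frac{32}{9} = \left(5 + 3\right) 1 - \frac{32}{9} = 8 \cdot 1 - \frac{32}{9} = 8 - \frac{32}{9} = \frac{40}{9}$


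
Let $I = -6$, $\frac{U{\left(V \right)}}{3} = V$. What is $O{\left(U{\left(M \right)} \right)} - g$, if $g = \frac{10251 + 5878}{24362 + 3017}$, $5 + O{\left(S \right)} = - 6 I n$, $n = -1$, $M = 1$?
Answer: $- \frac{1138668}{27379} \approx -41.589$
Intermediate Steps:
$U{\left(V \right)} = 3 V$
$O{\left(S \right)} = -41$ ($O{\left(S \right)} = -5 + \left(-6\right) \left(-6\right) \left(-1\right) = -5 + 36 \left(-1\right) = -5 - 36 = -41$)
$g = \frac{16129}{27379} \approx 0.5891$
$O{\left(U{\left(M \right)} \right)} - g = -41 - \frac{16129}{27379} = - \frac{1138668}{27379}$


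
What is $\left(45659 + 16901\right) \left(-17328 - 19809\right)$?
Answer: $-2323290720$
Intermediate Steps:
$\left(45659 + 16901\right) \left(-17328 - 19809\right) = 62560 \left(-17328 + \left(-22369 + 2560\right)\right) = 62560 \left(-17328 - 19809\right) = 62560 \left(-37137\right) = -2323290720$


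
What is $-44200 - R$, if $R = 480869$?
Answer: $-525069$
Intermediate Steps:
$-44200 - R = -44200 - 480869 = -525069$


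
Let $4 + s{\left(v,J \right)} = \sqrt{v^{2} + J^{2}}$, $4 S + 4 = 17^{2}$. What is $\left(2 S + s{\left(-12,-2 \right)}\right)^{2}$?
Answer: $\frac{77321}{4} + 554 \sqrt{37} \approx 22700.0$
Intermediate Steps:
$S = \frac{285}{4}$ ($S = -1 + \frac{17^{2}}{4} = -1 + \frac{1}{4} \cdot 289 = -1 + \frac{289}{4} = \frac{285}{4} \approx 71.25$)
$s{\left(v,J \right)} = -4 + \sqrt{J^{2} + v^{2}}$ ($s{\left(v,J \right)} = -4 + \sqrt{v^{2} + J^{2}} = -4 + \sqrt{J^{2} + v^{2}}$)
$\left(2 S + s{\left(-12,-2 \right)}\right)^{2} = \left(2 \cdot \frac{285}{4} - \left(4 - \sqrt{\left(-2\right)^{2} + \left(-12\right)^{2}}\right)\right)^{2} = \left(\frac{285}{2} - \left(4 - \sqrt{4 + 144}\right)\right)^{2} = \left(\frac{285}{2} - \left(4 - \sqrt{148}\right)\right)^{2} = \left(\frac{285}{2} - \left(4 - 2 \sqrt{37}\right)\right)^{2} = \left(\frac{277}{2} + 2 \sqrt{37}\right)^{2}$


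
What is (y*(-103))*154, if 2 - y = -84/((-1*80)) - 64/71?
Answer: -20850599/710 ≈ -29367.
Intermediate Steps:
y = 2629/1420 (y = 2 - (-84/((-1*80)) - 64/71) = 2 - (-84/(-80) - 64*1/71) = 2 - (-84*(-1/80) - 64/71) = 2 - (21/20 - 64/71) = 2 - 1*211/1420 = 2 - 211/1420 = 2629/1420 ≈ 1.8514)
(y*(-103))*154 = ((2629/1420)*(-103))*154 = -270787/1420*154 = -20850599/710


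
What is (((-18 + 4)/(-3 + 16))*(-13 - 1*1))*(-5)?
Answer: -980/13 ≈ -75.385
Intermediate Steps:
(((-18 + 4)/(-3 + 16))*(-13 - 1*1))*(-5) = ((-14/13)*(-13 - 1))*(-5) = (-14*1/13*(-14))*(-5) = -14/13*(-14)*(-5) = (196/13)*(-5) = -980/13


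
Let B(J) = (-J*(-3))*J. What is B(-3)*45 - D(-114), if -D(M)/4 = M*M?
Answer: 53199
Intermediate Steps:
B(J) = 3*J**2 (B(J) = (3*J)*J = 3*J**2)
D(M) = -4*M**2 (D(M) = -4*M*M = -4*M**2)
B(-3)*45 - D(-114) = (3*(-3)**2)*45 - (-4)*(-114)**2 = (3*9)*45 - (-4)*12996 = 27*45 - 1*(-51984) = 1215 + 51984 = 53199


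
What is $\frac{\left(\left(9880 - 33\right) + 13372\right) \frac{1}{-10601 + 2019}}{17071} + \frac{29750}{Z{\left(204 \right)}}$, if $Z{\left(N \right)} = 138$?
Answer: $\frac{311319330377}{1444104174} \approx 215.58$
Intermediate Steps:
$\frac{\left(\left(9880 - 33\right) + 13372\right) \frac{1}{-10601 + 2019}}{17071} + \frac{29750}{Z{\left(204 \right)}} = \frac{\left(\left(9880 - 33\right) + 13372\right) \frac{1}{-10601 + 2019}}{17071} + \frac{29750}{138} = \frac{\left(9880 - 33\right) + 13372}{-8582} \cdot \frac{1}{17071} + 29750 \cdot \frac{1}{138} = \left(9847 + 13372\right) \left(- \frac{1}{8582}\right) \frac{1}{17071} + \frac{14875}{69} = 23219 \left(- \frac{1}{8582}\right) \frac{1}{17071} + \frac{14875}{69} = \left(- \frac{3317}{1226}\right) \frac{1}{17071} + \frac{14875}{69} = - \frac{3317}{20929046} + \frac{14875}{69} = \frac{311319330377}{1444104174}$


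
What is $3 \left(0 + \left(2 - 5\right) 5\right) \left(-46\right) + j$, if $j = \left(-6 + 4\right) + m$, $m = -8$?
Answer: $2060$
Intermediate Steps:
$j = -10$ ($j = \left(-6 + 4\right) - 8 = -2 - 8 = -10$)
$3 \left(0 + \left(2 - 5\right) 5\right) \left(-46\right) + j = 3 \left(0 + \left(2 - 5\right) 5\right) \left(-46\right) - 10 = 3 \left(0 - 15\right) \left(-46\right) - 10 = 3 \left(-15\right) \left(-46\right) - 10 = \left(-45\right) \left(-46\right) - 10 = 2070 - 10 = 2060$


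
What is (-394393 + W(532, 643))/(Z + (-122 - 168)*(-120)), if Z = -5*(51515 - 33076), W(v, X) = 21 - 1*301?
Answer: 394673/57395 ≈ 6.8764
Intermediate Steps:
W(v, X) = -280 (W(v, X) = 21 - 301 = -280)
Z = -92195 (Z = -5*18439 = -92195)
(-394393 + W(532, 643))/(Z + (-122 - 168)*(-120)) = (-394393 - 280)/(-92195 + (-122 - 168)*(-120)) = -394673/(-92195 - 290*(-120)) = -394673/(-92195 + 34800) = -394673/(-57395) = -394673*(-1/57395) = 394673/57395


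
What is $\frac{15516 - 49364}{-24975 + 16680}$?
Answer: $\frac{33848}{8295} \approx 4.0805$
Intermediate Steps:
$\frac{15516 - 49364}{-24975 + 16680} = - \frac{33848}{-8295} = \left(-33848\right) \left(- \frac{1}{8295}\right) = \frac{33848}{8295}$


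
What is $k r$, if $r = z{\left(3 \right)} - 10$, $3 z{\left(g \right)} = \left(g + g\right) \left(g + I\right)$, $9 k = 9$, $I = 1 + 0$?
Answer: $-2$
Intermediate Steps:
$I = 1$
$k = 1$ ($k = \frac{1}{9} \cdot 9 = 1$)
$z{\left(g \right)} = \frac{2 g \left(1 + g\right)}{3}$ ($z{\left(g \right)} = \frac{\left(g + g\right) \left(g + 1\right)}{3} = \frac{2 g \left(1 + g\right)}{3}$)
$r = -2$ ($r = \frac{2}{3} \cdot 3 \left(1 + 3\right) - 10 = \frac{2}{3} \cdot 3 \cdot 4 - 10 = 8 - 10 = -2$)
$k r = 1 \left(-2\right) = -2$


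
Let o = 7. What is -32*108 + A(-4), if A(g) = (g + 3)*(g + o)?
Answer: -3459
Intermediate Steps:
A(g) = (3 + g)*(7 + g) (A(g) = (g + 3)*(g + 7) = (3 + g)*(7 + g))
-32*108 + A(-4) = -32*108 + (21 + (-4)² + 10*(-4)) = -3456 + (21 + 16 - 40) = -3456 - 3 = -3459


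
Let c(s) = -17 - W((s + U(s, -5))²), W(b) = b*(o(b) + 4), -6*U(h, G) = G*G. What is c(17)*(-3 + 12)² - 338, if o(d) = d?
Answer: -36034257/16 ≈ -2.2521e+6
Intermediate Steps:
U(h, G) = -G²/6 (U(h, G) = -G*G/6 = -G²/6)
W(b) = b*(4 + b) (W(b) = b*(b + 4) = b*(4 + b))
c(s) = -17 - (-25/6 + s)²*(4 + (-25/6 + s)²) (c(s) = -17 - (s - ⅙*(-5)²)²*(4 + (s - ⅙*(-5)²)²) = -17 - (s - ⅙*25)²*(4 + (s - ⅙*25)²) = -17 - (s - 25/6)²*(4 + (s - 25/6)²) = -17 - (-25/6 + s)²*(4 + (-25/6 + s)²))
c(17)*(-3 + 12)² - 338 = (-17 - (-25 + 6*17)²*(144 + (-25 + 6*17)²)/1296)*(-3 + 12)² - 338 = (-17 - (-25 + 102)²*(144 + (-25 + 102)²)/1296)*9² - 338 = (-17 - 1/1296*77²*(144 + 77²))*81 - 338 = (-17 - 1/1296*5929*(144 + 5929))*81 - 338 = (-17 - 1/1296*5929*6073)*81 - 338 = (-17 - 36006817/1296)*81 - 338 = -36028849/1296*81 - 338 = -36028849/16 - 338 = -36034257/16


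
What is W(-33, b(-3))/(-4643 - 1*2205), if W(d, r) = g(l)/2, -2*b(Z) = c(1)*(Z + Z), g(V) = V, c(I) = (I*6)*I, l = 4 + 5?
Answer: -9/13696 ≈ -0.00065713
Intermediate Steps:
l = 9
c(I) = 6*I² (c(I) = (6*I)*I = 6*I²)
b(Z) = -6*Z (b(Z) = -6*1²*(Z + Z)/2 = -6*1*2*Z/2 = -3*2*Z = -6*Z)
W(d, r) = 9/2
W(-33, b(-3))/(-4643 - 1*2205) = 9/(2*(-4643 - 1*2205)) = 9/(2*(-4643 - 2205)) = (9/2)/(-6848) = (9/2)*(-1/6848) = -9/13696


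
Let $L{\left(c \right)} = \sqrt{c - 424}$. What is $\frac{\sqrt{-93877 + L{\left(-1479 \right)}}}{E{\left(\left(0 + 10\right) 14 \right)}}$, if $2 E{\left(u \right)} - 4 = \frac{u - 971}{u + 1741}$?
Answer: $\frac{1254 \sqrt{-93877 + i \sqrt{1903}}}{2231} \approx 0.040014 + 172.22 i$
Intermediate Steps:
$L{\left(c \right)} = \sqrt{-424 + c}$
$E{\left(u \right)} = 2 + \frac{-971 + u}{2 \left(1741 + u\right)}$ ($E{\left(u \right)} = 2 + \frac{\left(u - 971\right) \frac{1}{u + 1741}}{2} = 2 + \frac{\left(-971 + u\right) \frac{1}{1741 + u}}{2} = 2 + \frac{\frac{1}{1741 + u} \left(-971 + u\right)}{2} = 2 + \frac{-971 + u}{2 \left(1741 + u\right)}$)
$\frac{\sqrt{-93877 + L{\left(-1479 \right)}}}{E{\left(\left(0 + 10\right) 14 \right)}} = \frac{\sqrt{-93877 + \sqrt{-424 - 1479}}}{\frac{1}{2} \frac{1}{1741 + \left(0 + 10\right) 14} \left(5993 + 5 \left(0 + 10\right) 14\right)} = \frac{\sqrt{-93877 + \sqrt{-1903}}}{\frac{1}{2} \frac{1}{1741 + 10 \cdot 14} \left(5993 + 5 \cdot 10 \cdot 14\right)} = \frac{\sqrt{-93877 + i \sqrt{1903}}}{\frac{1}{2} \frac{1}{1741 + 140} \left(5993 + 5 \cdot 140\right)} = \frac{\sqrt{-93877 + i \sqrt{1903}}}{\frac{1}{2} \cdot \frac{1}{1881} \left(5993 + 700\right)} = \frac{\sqrt{-93877 + i \sqrt{1903}}}{\frac{1}{2} \cdot \frac{1}{1881} \cdot 6693} = \frac{\sqrt{-93877 + i \sqrt{1903}}}{\frac{2231}{1254}} = \sqrt{-93877 + i \sqrt{1903}} \cdot \frac{1254}{2231} = \frac{1254 \sqrt{-93877 + i \sqrt{1903}}}{2231}$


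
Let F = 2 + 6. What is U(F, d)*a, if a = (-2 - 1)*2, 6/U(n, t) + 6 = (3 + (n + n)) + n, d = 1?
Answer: -12/7 ≈ -1.7143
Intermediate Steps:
F = 8
U(n, t) = 6/(-3 + 3*n) (U(n, t) = 6/(-6 + ((3 + (n + n)) + n)) = 6/(-6 + ((3 + 2*n) + n)) = 6/(-6 + (3 + 3*n)) = 6/(-3 + 3*n))
a = -6 (a = -3*2 = -6)
U(F, d)*a = (2/(-1 + 8))*(-6) = (2/7)*(-6) = -12/7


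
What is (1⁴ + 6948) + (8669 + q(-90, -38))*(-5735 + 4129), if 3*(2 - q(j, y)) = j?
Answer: -13966857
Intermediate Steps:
q(j, y) = 2 - j/3
(1⁴ + 6948) + (8669 + q(-90, -38))*(-5735 + 4129) = (1⁴ + 6948) + (8669 + (2 - ⅓*(-90)))*(-5735 + 4129) = (1 + 6948) + (8669 + (2 + 30))*(-1606) = 6949 + (8669 + 32)*(-1606) = 6949 + 8701*(-1606) = 6949 - 13973806 = -13966857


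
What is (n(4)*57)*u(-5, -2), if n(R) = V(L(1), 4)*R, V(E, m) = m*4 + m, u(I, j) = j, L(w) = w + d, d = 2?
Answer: -9120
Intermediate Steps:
L(w) = 2 + w (L(w) = w + 2 = 2 + w)
V(E, m) = 5*m (V(E, m) = 4*m + m = 5*m)
n(R) = 20*R (n(R) = (5*4)*R = 20*R)
(n(4)*57)*u(-5, -2) = ((20*4)*57)*(-2) = (80*57)*(-2) = 4560*(-2) = -9120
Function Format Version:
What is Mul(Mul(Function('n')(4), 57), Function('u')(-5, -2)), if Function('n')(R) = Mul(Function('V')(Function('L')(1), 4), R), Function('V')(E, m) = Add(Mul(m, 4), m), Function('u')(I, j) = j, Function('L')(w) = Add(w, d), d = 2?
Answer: -9120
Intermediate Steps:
Function('L')(w) = Add(2, w) (Function('L')(w) = Add(w, 2) = Add(2, w))
Function('V')(E, m) = Mul(5, m) (Function('V')(E, m) = Add(Mul(4, m), m) = Mul(5, m))
Function('n')(R) = Mul(20, R) (Function('n')(R) = Mul(Mul(5, 4), R) = Mul(20, R))
Mul(Mul(Function('n')(4), 57), Function('u')(-5, -2)) = Mul(Mul(Mul(20, 4), 57), -2) = Mul(Mul(80, 57), -2) = Mul(4560, -2) = -9120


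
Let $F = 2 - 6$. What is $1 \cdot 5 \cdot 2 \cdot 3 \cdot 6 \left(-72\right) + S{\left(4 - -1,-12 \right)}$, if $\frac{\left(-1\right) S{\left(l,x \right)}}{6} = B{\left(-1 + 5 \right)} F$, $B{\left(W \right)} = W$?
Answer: $-12864$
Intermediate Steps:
$F = -4$ ($F = 2 - 6 = -4$)
$S{\left(l,x \right)} = 96$ ($S{\left(l,x \right)} = - 6 \left(-1 + 5\right) \left(-4\right) = - 6 \cdot 4 \left(-4\right) = \left(-6\right) \left(-16\right) = 96$)
$1 \cdot 5 \cdot 2 \cdot 3 \cdot 6 \left(-72\right) + S{\left(4 - -1,-12 \right)} = 1 \cdot 5 \cdot 2 \cdot 3 \cdot 6 \left(-72\right) + 96 = 5 \cdot 2 \cdot 3 \cdot 6 \left(-72\right) + 96 = 10 \cdot 3 \cdot 6 \left(-72\right) + 96 = 30 \cdot 6 \left(-72\right) + 96 = 180 \left(-72\right) + 96 = -12960 + 96 = -12864$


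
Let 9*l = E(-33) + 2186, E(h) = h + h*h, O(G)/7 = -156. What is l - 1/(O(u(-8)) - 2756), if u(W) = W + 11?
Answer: 12475225/34632 ≈ 360.22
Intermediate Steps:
u(W) = 11 + W
O(G) = -1092 (O(G) = 7*(-156) = -1092)
E(h) = h + h²
l = 3242/9 (l = (-33*(1 - 33) + 2186)/9 = (-33*(-32) + 2186)/9 = (1056 + 2186)/9 = (⅑)*3242 = 3242/9 ≈ 360.22)
l - 1/(O(u(-8)) - 2756) = 3242/9 - 1/(-1092 - 2756) = 3242/9 - 1/(-3848) = 3242/9 - 1*(-1/3848) = 3242/9 + 1/3848 = 12475225/34632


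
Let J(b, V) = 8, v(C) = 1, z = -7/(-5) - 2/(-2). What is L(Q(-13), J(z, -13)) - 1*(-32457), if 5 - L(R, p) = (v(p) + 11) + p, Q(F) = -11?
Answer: 32442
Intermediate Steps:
z = 12/5 (z = -7*(-⅕) - 2*(-½) = 7/5 + 1 = 12/5 ≈ 2.4000)
L(R, p) = -7 - p (L(R, p) = 5 - ((1 + 11) + p) = 5 - (12 + p) = 5 + (-12 - p) = -7 - p)
L(Q(-13), J(z, -13)) - 1*(-32457) = (-7 - 1*8) - 1*(-32457) = (-7 - 8) + 32457 = -15 + 32457 = 32442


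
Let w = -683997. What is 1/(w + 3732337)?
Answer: 1/3048340 ≈ 3.2805e-7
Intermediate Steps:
1/(w + 3732337) = 1/(-683997 + 3732337) = 1/3048340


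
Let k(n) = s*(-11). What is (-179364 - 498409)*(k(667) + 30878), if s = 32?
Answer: -20689698598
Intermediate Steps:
k(n) = -352 (k(n) = 32*(-11) = -352)
(-179364 - 498409)*(k(667) + 30878) = (-179364 - 498409)*(-352 + 30878) = -677773*30526 = -20689698598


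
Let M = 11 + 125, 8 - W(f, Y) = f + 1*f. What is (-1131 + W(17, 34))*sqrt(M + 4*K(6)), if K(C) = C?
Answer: -4628*sqrt(10) ≈ -14635.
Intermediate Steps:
W(f, Y) = 8 - 2*f (W(f, Y) = 8 - (f + 1*f) = 8 - (f + f) = 8 - 2*f)
M = 136
(-1131 + W(17, 34))*sqrt(M + 4*K(6)) = (-1131 + (8 - 2*17))*sqrt(136 + 4*6) = (-1131 + (8 - 34))*sqrt(136 + 24) = (-1131 - 26)*sqrt(160) = -4628*sqrt(10)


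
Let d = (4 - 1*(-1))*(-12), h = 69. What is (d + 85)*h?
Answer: 1725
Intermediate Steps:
d = -60 (d = (4 + 1)*(-12) = 5*(-12) = -60)
(d + 85)*h = (-60 + 85)*69 = 25*69 = 1725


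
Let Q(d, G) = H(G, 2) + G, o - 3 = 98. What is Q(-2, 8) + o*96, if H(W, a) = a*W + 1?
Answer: 9721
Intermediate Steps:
o = 101 (o = 3 + 98 = 101)
H(W, a) = 1 + W*a (H(W, a) = W*a + 1 = 1 + W*a)
Q(d, G) = 1 + 3*G (Q(d, G) = (1 + G*2) + G = (1 + 2*G) + G = 1 + 3*G)
Q(-2, 8) + o*96 = (1 + 3*8) + 101*96 = (1 + 24) + 9696 = 25 + 9696 = 9721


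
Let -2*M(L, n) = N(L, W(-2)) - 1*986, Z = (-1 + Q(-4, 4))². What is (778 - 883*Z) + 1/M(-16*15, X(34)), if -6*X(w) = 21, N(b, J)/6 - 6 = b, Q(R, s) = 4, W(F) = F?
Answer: -8566954/1195 ≈ -7169.0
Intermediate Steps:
N(b, J) = 36 + 6*b
Z = 9 (Z = (-1 + 4)² = 3² = 9)
X(w) = -7/2 (X(w) = -⅙*21 = -7/2)
M(L, n) = 475 - 3*L (M(L, n) = -((36 + 6*L) - 1*986)/2 = -((36 + 6*L) - 986)/2 = -(-950 + 6*L)/2 = 475 - 3*L)
(778 - 883*Z) + 1/M(-16*15, X(34)) = (778 - 883*9) + 1/(475 - (-48)*15) = (778 - 7947) + 1/(475 - 3*(-240)) = -7169 + 1/(475 + 720) = -7169 + 1/1195 = -8566954/1195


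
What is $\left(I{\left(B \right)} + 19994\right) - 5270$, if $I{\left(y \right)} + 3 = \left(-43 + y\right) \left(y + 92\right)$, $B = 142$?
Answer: $37887$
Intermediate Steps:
$I{\left(y \right)} = -3 + \left(-43 + y\right) \left(92 + y\right)$ ($I{\left(y \right)} = -3 + \left(-43 + y\right) \left(y + 92\right) = -3 + \left(-43 + y\right) \left(92 + y\right)$)
$\left(I{\left(B \right)} + 19994\right) - 5270 = \left(\left(-3959 + 142^{2} + 49 \cdot 142\right) + 19994\right) - 5270 = \left(\left(-3959 + 20164 + 6958\right) + 19994\right) - 5270 = \left(23163 + 19994\right) - 5270 = 43157 - 5270 = 37887$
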